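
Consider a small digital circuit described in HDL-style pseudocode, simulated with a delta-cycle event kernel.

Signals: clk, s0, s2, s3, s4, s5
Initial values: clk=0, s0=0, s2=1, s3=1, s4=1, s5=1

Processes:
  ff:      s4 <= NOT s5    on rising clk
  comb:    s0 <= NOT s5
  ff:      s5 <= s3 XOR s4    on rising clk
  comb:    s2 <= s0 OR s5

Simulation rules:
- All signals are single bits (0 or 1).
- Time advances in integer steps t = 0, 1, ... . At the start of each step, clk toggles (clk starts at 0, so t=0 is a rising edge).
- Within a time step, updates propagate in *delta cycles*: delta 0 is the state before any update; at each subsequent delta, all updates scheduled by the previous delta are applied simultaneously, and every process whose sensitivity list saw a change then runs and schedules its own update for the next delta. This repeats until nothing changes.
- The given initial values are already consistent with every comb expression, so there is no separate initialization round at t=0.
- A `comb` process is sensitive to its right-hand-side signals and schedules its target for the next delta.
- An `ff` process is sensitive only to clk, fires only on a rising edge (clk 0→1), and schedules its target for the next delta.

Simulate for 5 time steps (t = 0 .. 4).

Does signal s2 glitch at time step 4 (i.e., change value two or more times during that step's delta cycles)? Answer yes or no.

yes

[bits: s4,s0,s5,s3,clk,s2]
t=0: Δ0=101101 Δ1=101111 Δ2=000111 Δ3=010110 Δ4=010111 | 4Δ
t=1: Δ0=010111 Δ1=010101 | 1Δ
t=2: Δ0=010101 Δ1=010111 Δ2=111111 Δ3=101111 | 3Δ
t=3: Δ0=101111 Δ1=101101 | 1Δ
t=4: Δ0=101101 Δ1=101111 Δ2=000111 Δ3=010110 Δ4=010111 | 4Δ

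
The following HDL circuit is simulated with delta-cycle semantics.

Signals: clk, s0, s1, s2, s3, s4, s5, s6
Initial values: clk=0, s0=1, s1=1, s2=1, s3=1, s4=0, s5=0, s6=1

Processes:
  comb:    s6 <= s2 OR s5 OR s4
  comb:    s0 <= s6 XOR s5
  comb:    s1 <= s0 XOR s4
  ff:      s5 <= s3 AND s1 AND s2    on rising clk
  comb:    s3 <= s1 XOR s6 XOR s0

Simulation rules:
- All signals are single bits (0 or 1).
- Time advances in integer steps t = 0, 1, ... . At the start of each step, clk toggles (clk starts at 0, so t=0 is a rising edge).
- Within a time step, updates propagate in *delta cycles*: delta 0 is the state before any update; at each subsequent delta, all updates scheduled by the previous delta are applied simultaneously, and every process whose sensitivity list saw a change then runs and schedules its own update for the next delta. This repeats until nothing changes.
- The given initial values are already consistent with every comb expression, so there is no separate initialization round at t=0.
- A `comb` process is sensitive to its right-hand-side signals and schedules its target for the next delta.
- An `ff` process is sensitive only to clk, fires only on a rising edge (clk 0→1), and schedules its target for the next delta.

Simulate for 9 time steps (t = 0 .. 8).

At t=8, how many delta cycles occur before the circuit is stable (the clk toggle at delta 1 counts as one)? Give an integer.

[bits: s0,clk,s3,s2,s4,s6,s1,s5]
t=0: Δ0=10110110 Δ1=11110110 Δ2=11110111 Δ3=01110111 Δ4=01010101 Δ5=01110101 | 5Δ
t=1: Δ0=01110101 Δ1=00110101 | 1Δ
t=2: Δ0=00110101 Δ1=01110101 Δ2=01110100 Δ3=11110100 Δ4=11010110 Δ5=11110110 | 5Δ
t=3: Δ0=11110110 Δ1=10110110 | 1Δ
t=4: Δ0=10110110 Δ1=11110110 Δ2=11110111 Δ3=01110111 Δ4=01010101 Δ5=01110101 | 5Δ
t=5: Δ0=01110101 Δ1=00110101 | 1Δ
t=6: Δ0=00110101 Δ1=01110101 Δ2=01110100 Δ3=11110100 Δ4=11010110 Δ5=11110110 | 5Δ
t=7: Δ0=11110110 Δ1=10110110 | 1Δ
t=8: Δ0=10110110 Δ1=11110110 Δ2=11110111 Δ3=01110111 Δ4=01010101 Δ5=01110101 | 5Δ

5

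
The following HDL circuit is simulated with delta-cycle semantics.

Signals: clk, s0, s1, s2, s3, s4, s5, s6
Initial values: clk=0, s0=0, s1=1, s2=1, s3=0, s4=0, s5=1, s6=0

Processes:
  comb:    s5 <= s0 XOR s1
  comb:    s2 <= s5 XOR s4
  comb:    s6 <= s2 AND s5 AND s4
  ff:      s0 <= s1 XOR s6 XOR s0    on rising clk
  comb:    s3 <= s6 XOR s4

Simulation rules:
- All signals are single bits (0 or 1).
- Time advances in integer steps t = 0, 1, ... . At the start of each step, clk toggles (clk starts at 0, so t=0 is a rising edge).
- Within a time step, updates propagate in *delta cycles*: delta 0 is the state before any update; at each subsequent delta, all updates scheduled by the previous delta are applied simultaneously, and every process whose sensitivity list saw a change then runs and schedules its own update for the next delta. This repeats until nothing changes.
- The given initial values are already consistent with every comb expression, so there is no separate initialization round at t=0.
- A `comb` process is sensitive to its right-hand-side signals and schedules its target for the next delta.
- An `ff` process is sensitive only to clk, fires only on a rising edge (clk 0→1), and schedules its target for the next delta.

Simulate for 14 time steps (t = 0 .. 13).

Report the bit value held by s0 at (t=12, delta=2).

1

t0.Δ0 s3=0 s4=0 s2=1 s5=1 s1=1 clk=0 s6=0 s0=0
t0.Δ1 s3=0 s4=0 s2=1 s5=1 s1=1 clk=1 s6=0 s0=0
t0.Δ2 s3=0 s4=0 s2=1 s5=1 s1=1 clk=1 s6=0 s0=1
t0.Δ3 s3=0 s4=0 s2=1 s5=0 s1=1 clk=1 s6=0 s0=1
t0.Δ4 s3=0 s4=0 s2=0 s5=0 s1=1 clk=1 s6=0 s0=1
t1.Δ0 s3=0 s4=0 s2=0 s5=0 s1=1 clk=1 s6=0 s0=1
t1.Δ1 s3=0 s4=0 s2=0 s5=0 s1=1 clk=0 s6=0 s0=1
t2.Δ0 s3=0 s4=0 s2=0 s5=0 s1=1 clk=0 s6=0 s0=1
t2.Δ1 s3=0 s4=0 s2=0 s5=0 s1=1 clk=1 s6=0 s0=1
t2.Δ2 s3=0 s4=0 s2=0 s5=0 s1=1 clk=1 s6=0 s0=0
t2.Δ3 s3=0 s4=0 s2=0 s5=1 s1=1 clk=1 s6=0 s0=0
t2.Δ4 s3=0 s4=0 s2=1 s5=1 s1=1 clk=1 s6=0 s0=0
t3.Δ0 s3=0 s4=0 s2=1 s5=1 s1=1 clk=1 s6=0 s0=0
t3.Δ1 s3=0 s4=0 s2=1 s5=1 s1=1 clk=0 s6=0 s0=0
t4.Δ0 s3=0 s4=0 s2=1 s5=1 s1=1 clk=0 s6=0 s0=0
t4.Δ1 s3=0 s4=0 s2=1 s5=1 s1=1 clk=1 s6=0 s0=0
t4.Δ2 s3=0 s4=0 s2=1 s5=1 s1=1 clk=1 s6=0 s0=1
t4.Δ3 s3=0 s4=0 s2=1 s5=0 s1=1 clk=1 s6=0 s0=1
t4.Δ4 s3=0 s4=0 s2=0 s5=0 s1=1 clk=1 s6=0 s0=1
t5.Δ0 s3=0 s4=0 s2=0 s5=0 s1=1 clk=1 s6=0 s0=1
t5.Δ1 s3=0 s4=0 s2=0 s5=0 s1=1 clk=0 s6=0 s0=1
t6.Δ0 s3=0 s4=0 s2=0 s5=0 s1=1 clk=0 s6=0 s0=1
t6.Δ1 s3=0 s4=0 s2=0 s5=0 s1=1 clk=1 s6=0 s0=1
t6.Δ2 s3=0 s4=0 s2=0 s5=0 s1=1 clk=1 s6=0 s0=0
t6.Δ3 s3=0 s4=0 s2=0 s5=1 s1=1 clk=1 s6=0 s0=0
t6.Δ4 s3=0 s4=0 s2=1 s5=1 s1=1 clk=1 s6=0 s0=0
t7.Δ0 s3=0 s4=0 s2=1 s5=1 s1=1 clk=1 s6=0 s0=0
t7.Δ1 s3=0 s4=0 s2=1 s5=1 s1=1 clk=0 s6=0 s0=0
t8.Δ0 s3=0 s4=0 s2=1 s5=1 s1=1 clk=0 s6=0 s0=0
t8.Δ1 s3=0 s4=0 s2=1 s5=1 s1=1 clk=1 s6=0 s0=0
t8.Δ2 s3=0 s4=0 s2=1 s5=1 s1=1 clk=1 s6=0 s0=1
t8.Δ3 s3=0 s4=0 s2=1 s5=0 s1=1 clk=1 s6=0 s0=1
t8.Δ4 s3=0 s4=0 s2=0 s5=0 s1=1 clk=1 s6=0 s0=1
t9.Δ0 s3=0 s4=0 s2=0 s5=0 s1=1 clk=1 s6=0 s0=1
t9.Δ1 s3=0 s4=0 s2=0 s5=0 s1=1 clk=0 s6=0 s0=1
t10.Δ0 s3=0 s4=0 s2=0 s5=0 s1=1 clk=0 s6=0 s0=1
t10.Δ1 s3=0 s4=0 s2=0 s5=0 s1=1 clk=1 s6=0 s0=1
t10.Δ2 s3=0 s4=0 s2=0 s5=0 s1=1 clk=1 s6=0 s0=0
t10.Δ3 s3=0 s4=0 s2=0 s5=1 s1=1 clk=1 s6=0 s0=0
t10.Δ4 s3=0 s4=0 s2=1 s5=1 s1=1 clk=1 s6=0 s0=0
t11.Δ0 s3=0 s4=0 s2=1 s5=1 s1=1 clk=1 s6=0 s0=0
t11.Δ1 s3=0 s4=0 s2=1 s5=1 s1=1 clk=0 s6=0 s0=0
t12.Δ0 s3=0 s4=0 s2=1 s5=1 s1=1 clk=0 s6=0 s0=0
t12.Δ1 s3=0 s4=0 s2=1 s5=1 s1=1 clk=1 s6=0 s0=0
t12.Δ2 s3=0 s4=0 s2=1 s5=1 s1=1 clk=1 s6=0 s0=1
t12.Δ3 s3=0 s4=0 s2=1 s5=0 s1=1 clk=1 s6=0 s0=1
t12.Δ4 s3=0 s4=0 s2=0 s5=0 s1=1 clk=1 s6=0 s0=1
t13.Δ0 s3=0 s4=0 s2=0 s5=0 s1=1 clk=1 s6=0 s0=1
t13.Δ1 s3=0 s4=0 s2=0 s5=0 s1=1 clk=0 s6=0 s0=1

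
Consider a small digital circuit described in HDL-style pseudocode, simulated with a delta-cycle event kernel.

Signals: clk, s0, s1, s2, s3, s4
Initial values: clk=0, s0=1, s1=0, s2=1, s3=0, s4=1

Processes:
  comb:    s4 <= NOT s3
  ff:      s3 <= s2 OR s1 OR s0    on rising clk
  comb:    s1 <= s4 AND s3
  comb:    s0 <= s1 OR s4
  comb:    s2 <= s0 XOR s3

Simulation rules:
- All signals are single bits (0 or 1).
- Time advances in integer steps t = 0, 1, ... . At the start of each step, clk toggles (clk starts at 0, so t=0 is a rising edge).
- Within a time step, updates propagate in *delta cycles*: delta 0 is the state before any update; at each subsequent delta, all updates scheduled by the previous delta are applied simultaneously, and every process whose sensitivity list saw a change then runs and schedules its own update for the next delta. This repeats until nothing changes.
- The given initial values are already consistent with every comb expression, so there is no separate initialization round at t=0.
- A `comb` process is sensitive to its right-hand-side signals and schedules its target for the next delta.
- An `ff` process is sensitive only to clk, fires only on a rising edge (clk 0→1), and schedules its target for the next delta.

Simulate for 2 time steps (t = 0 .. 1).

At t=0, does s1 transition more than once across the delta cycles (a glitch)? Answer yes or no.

t=0 Δ0: clk=0 s3=0 s1=0 s2=1 s4=1 s0=1
  Δ1: clk:0→1
  Δ2: s3:0→1
  Δ3: s1:0→1, s2:1→0, s4:1→0
  Δ4: s1:1→0
  Δ5: s0:1→0
  Δ6: s2:0→1
  (6Δ to stable)
t=1 Δ0: clk=1 s3=1 s1=0 s2=1 s4=0 s0=0
  Δ1: clk:1→0
  (1Δ to stable)

yes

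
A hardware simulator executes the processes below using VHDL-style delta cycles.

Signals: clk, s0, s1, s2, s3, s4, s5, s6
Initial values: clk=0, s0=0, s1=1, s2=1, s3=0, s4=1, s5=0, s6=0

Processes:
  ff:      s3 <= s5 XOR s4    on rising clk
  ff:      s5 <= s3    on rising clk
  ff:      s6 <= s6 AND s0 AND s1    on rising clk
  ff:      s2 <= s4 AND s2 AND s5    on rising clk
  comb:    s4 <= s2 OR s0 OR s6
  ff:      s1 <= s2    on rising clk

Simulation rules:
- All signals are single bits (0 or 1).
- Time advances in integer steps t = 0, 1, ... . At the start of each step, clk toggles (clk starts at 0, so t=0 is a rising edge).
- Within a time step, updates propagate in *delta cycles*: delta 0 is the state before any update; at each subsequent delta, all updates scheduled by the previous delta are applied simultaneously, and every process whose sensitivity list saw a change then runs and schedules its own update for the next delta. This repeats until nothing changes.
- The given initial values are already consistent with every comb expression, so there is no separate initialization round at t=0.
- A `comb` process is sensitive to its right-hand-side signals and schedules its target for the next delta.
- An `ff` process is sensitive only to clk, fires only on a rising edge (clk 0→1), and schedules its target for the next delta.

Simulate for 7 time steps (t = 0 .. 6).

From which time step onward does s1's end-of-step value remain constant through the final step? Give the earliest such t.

2

t0.Δ0 clk=0 s1=1 s3=0 s0=0 s4=1 s2=1 s5=0 s6=0
t0.Δ1 clk=1 s1=1 s3=0 s0=0 s4=1 s2=1 s5=0 s6=0
t0.Δ2 clk=1 s1=1 s3=1 s0=0 s4=1 s2=0 s5=0 s6=0
t0.Δ3 clk=1 s1=1 s3=1 s0=0 s4=0 s2=0 s5=0 s6=0
t1.Δ0 clk=1 s1=1 s3=1 s0=0 s4=0 s2=0 s5=0 s6=0
t1.Δ1 clk=0 s1=1 s3=1 s0=0 s4=0 s2=0 s5=0 s6=0
t2.Δ0 clk=0 s1=1 s3=1 s0=0 s4=0 s2=0 s5=0 s6=0
t2.Δ1 clk=1 s1=1 s3=1 s0=0 s4=0 s2=0 s5=0 s6=0
t2.Δ2 clk=1 s1=0 s3=0 s0=0 s4=0 s2=0 s5=1 s6=0
t3.Δ0 clk=1 s1=0 s3=0 s0=0 s4=0 s2=0 s5=1 s6=0
t3.Δ1 clk=0 s1=0 s3=0 s0=0 s4=0 s2=0 s5=1 s6=0
t4.Δ0 clk=0 s1=0 s3=0 s0=0 s4=0 s2=0 s5=1 s6=0
t4.Δ1 clk=1 s1=0 s3=0 s0=0 s4=0 s2=0 s5=1 s6=0
t4.Δ2 clk=1 s1=0 s3=1 s0=0 s4=0 s2=0 s5=0 s6=0
t5.Δ0 clk=1 s1=0 s3=1 s0=0 s4=0 s2=0 s5=0 s6=0
t5.Δ1 clk=0 s1=0 s3=1 s0=0 s4=0 s2=0 s5=0 s6=0
t6.Δ0 clk=0 s1=0 s3=1 s0=0 s4=0 s2=0 s5=0 s6=0
t6.Δ1 clk=1 s1=0 s3=1 s0=0 s4=0 s2=0 s5=0 s6=0
t6.Δ2 clk=1 s1=0 s3=0 s0=0 s4=0 s2=0 s5=1 s6=0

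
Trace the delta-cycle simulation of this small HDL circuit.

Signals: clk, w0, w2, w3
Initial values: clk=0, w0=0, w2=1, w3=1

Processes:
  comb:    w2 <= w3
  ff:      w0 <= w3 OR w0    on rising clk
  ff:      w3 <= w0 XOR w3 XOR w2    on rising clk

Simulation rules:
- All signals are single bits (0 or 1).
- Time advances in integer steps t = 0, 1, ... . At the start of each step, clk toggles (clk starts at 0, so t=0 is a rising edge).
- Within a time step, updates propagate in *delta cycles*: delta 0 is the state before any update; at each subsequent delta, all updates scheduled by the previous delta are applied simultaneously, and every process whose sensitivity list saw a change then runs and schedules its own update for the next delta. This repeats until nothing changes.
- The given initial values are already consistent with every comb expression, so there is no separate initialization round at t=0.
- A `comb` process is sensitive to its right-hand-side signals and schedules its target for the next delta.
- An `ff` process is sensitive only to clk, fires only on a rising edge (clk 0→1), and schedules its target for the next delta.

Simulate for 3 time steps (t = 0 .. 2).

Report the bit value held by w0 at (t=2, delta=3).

[bits: w0,w2,w3,clk]
t=0: Δ0=0110 Δ1=0111 Δ2=1101 Δ3=1001 | 3Δ
t=1: Δ0=1001 Δ1=1000 | 1Δ
t=2: Δ0=1000 Δ1=1001 Δ2=1011 Δ3=1111 | 3Δ

1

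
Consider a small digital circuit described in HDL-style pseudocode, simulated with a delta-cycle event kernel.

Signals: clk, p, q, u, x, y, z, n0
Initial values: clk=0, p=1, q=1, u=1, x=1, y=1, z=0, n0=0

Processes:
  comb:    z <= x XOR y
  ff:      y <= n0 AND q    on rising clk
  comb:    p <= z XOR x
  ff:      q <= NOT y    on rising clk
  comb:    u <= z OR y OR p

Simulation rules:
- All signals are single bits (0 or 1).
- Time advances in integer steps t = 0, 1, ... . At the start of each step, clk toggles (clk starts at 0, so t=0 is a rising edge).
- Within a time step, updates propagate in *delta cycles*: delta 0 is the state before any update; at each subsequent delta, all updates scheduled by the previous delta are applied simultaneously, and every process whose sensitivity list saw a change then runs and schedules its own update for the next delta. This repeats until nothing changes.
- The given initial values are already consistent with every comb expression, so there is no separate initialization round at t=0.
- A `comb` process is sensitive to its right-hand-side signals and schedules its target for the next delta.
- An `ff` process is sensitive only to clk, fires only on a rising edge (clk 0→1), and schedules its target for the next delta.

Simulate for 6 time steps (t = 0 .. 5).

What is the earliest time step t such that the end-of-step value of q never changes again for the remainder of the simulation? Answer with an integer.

t=0 Δ0: clk=0 p=1 z=0 x=1 q=1 u=1 y=1 n0=0
  Δ1: clk:0→1
  Δ2: q:1→0, y:1→0
  Δ3: z:0→1
  Δ4: p:1→0
  (4Δ to stable)
t=1 Δ0: clk=1 p=0 z=1 x=1 q=0 u=1 y=0 n0=0
  Δ1: clk:1→0
  (1Δ to stable)
t=2 Δ0: clk=0 p=0 z=1 x=1 q=0 u=1 y=0 n0=0
  Δ1: clk:0→1
  Δ2: q:0→1
  (2Δ to stable)
t=3 Δ0: clk=1 p=0 z=1 x=1 q=1 u=1 y=0 n0=0
  Δ1: clk:1→0
  (1Δ to stable)
t=4 Δ0: clk=0 p=0 z=1 x=1 q=1 u=1 y=0 n0=0
  Δ1: clk:0→1
  (1Δ to stable)
t=5 Δ0: clk=1 p=0 z=1 x=1 q=1 u=1 y=0 n0=0
  Δ1: clk:1→0
  (1Δ to stable)

2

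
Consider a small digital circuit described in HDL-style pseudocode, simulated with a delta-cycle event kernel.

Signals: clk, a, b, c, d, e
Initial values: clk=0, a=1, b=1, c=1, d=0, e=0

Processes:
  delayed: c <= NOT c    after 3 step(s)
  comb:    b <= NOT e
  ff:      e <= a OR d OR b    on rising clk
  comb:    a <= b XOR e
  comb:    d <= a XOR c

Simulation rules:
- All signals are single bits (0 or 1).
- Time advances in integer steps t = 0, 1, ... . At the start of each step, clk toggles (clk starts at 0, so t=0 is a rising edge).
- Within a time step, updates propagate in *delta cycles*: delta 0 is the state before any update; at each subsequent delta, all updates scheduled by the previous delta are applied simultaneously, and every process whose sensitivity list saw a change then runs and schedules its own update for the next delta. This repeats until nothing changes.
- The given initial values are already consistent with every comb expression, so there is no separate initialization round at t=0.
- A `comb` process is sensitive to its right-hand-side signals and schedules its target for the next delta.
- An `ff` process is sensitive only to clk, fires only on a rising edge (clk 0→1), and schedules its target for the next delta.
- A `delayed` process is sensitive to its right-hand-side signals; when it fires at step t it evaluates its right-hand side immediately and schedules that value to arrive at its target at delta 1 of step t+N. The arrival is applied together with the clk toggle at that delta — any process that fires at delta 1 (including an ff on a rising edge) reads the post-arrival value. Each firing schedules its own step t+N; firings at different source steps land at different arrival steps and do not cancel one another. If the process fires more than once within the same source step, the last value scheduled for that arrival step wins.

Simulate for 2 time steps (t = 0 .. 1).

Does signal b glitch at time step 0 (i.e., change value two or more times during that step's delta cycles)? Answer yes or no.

no

t0.Δ0 b=1 a=1 clk=0 d=0 c=1 e=0
t0.Δ1 b=1 a=1 clk=1 d=0 c=1 e=0
t0.Δ2 b=1 a=1 clk=1 d=0 c=1 e=1
t0.Δ3 b=0 a=0 clk=1 d=0 c=1 e=1
t0.Δ4 b=0 a=1 clk=1 d=1 c=1 e=1
t0.Δ5 b=0 a=1 clk=1 d=0 c=1 e=1
t1.Δ0 b=0 a=1 clk=1 d=0 c=1 e=1
t1.Δ1 b=0 a=1 clk=0 d=0 c=1 e=1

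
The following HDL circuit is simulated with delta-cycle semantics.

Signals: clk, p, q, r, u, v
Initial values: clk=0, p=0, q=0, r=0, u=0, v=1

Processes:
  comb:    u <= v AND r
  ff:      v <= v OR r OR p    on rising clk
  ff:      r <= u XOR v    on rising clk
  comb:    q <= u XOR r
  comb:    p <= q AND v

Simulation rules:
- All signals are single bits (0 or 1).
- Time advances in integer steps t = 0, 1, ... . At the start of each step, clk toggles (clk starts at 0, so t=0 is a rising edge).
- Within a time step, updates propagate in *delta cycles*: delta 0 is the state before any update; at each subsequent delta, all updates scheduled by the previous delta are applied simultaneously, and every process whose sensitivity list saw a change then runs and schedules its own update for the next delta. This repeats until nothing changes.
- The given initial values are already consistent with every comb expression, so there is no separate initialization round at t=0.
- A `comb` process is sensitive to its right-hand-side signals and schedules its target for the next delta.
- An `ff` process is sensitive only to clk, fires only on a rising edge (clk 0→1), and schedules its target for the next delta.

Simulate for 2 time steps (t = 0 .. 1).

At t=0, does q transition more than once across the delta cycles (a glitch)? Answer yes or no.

t=0 Δ0: r=0 p=0 clk=0 u=0 v=1 q=0
  Δ1: clk:0→1
  Δ2: r:0→1
  Δ3: u:0→1, q:0→1
  Δ4: p:0→1, q:1→0
  Δ5: p:1→0
  (5Δ to stable)
t=1 Δ0: r=1 p=0 clk=1 u=1 v=1 q=0
  Δ1: clk:1→0
  (1Δ to stable)

yes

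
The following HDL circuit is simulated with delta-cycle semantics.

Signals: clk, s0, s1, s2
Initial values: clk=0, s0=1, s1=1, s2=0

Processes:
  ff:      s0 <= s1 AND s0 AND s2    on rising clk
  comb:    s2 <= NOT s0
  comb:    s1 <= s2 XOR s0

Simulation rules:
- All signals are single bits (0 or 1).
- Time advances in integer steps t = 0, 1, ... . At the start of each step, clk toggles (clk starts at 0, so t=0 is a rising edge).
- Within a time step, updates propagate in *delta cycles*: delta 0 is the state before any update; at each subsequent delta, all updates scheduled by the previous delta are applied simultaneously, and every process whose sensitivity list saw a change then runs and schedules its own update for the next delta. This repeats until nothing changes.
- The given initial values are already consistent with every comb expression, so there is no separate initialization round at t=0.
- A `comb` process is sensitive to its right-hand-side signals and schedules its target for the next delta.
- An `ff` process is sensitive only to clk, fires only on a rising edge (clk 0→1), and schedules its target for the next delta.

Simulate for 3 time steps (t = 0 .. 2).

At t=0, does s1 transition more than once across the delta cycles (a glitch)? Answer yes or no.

yes

[bits: s1,s0,s2,clk]
t=0: Δ0=1100 Δ1=1101 Δ2=1001 Δ3=0011 Δ4=1011 | 4Δ
t=1: Δ0=1011 Δ1=1010 | 1Δ
t=2: Δ0=1010 Δ1=1011 | 1Δ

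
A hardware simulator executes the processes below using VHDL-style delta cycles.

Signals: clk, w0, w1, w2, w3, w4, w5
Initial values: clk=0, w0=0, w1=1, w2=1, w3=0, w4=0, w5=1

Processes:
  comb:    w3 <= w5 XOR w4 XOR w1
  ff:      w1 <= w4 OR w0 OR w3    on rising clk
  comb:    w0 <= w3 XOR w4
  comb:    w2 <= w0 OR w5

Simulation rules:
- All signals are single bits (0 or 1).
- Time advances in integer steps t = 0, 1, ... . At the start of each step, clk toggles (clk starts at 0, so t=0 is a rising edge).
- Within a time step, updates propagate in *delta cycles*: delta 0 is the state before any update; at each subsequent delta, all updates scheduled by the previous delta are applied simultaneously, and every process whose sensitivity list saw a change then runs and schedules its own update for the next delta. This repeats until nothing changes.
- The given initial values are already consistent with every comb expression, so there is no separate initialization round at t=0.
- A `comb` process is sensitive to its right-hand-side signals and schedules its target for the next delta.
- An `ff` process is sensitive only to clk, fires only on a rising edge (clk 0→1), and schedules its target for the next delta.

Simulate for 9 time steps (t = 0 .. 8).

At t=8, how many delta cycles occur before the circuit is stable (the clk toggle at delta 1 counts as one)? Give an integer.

4

t0.Δ0 w5=1 w2=1 w3=0 clk=0 w4=0 w0=0 w1=1
t0.Δ1 w5=1 w2=1 w3=0 clk=1 w4=0 w0=0 w1=1
t0.Δ2 w5=1 w2=1 w3=0 clk=1 w4=0 w0=0 w1=0
t0.Δ3 w5=1 w2=1 w3=1 clk=1 w4=0 w0=0 w1=0
t0.Δ4 w5=1 w2=1 w3=1 clk=1 w4=0 w0=1 w1=0
t1.Δ0 w5=1 w2=1 w3=1 clk=1 w4=0 w0=1 w1=0
t1.Δ1 w5=1 w2=1 w3=1 clk=0 w4=0 w0=1 w1=0
t2.Δ0 w5=1 w2=1 w3=1 clk=0 w4=0 w0=1 w1=0
t2.Δ1 w5=1 w2=1 w3=1 clk=1 w4=0 w0=1 w1=0
t2.Δ2 w5=1 w2=1 w3=1 clk=1 w4=0 w0=1 w1=1
t2.Δ3 w5=1 w2=1 w3=0 clk=1 w4=0 w0=1 w1=1
t2.Δ4 w5=1 w2=1 w3=0 clk=1 w4=0 w0=0 w1=1
t3.Δ0 w5=1 w2=1 w3=0 clk=1 w4=0 w0=0 w1=1
t3.Δ1 w5=1 w2=1 w3=0 clk=0 w4=0 w0=0 w1=1
t4.Δ0 w5=1 w2=1 w3=0 clk=0 w4=0 w0=0 w1=1
t4.Δ1 w5=1 w2=1 w3=0 clk=1 w4=0 w0=0 w1=1
t4.Δ2 w5=1 w2=1 w3=0 clk=1 w4=0 w0=0 w1=0
t4.Δ3 w5=1 w2=1 w3=1 clk=1 w4=0 w0=0 w1=0
t4.Δ4 w5=1 w2=1 w3=1 clk=1 w4=0 w0=1 w1=0
t5.Δ0 w5=1 w2=1 w3=1 clk=1 w4=0 w0=1 w1=0
t5.Δ1 w5=1 w2=1 w3=1 clk=0 w4=0 w0=1 w1=0
t6.Δ0 w5=1 w2=1 w3=1 clk=0 w4=0 w0=1 w1=0
t6.Δ1 w5=1 w2=1 w3=1 clk=1 w4=0 w0=1 w1=0
t6.Δ2 w5=1 w2=1 w3=1 clk=1 w4=0 w0=1 w1=1
t6.Δ3 w5=1 w2=1 w3=0 clk=1 w4=0 w0=1 w1=1
t6.Δ4 w5=1 w2=1 w3=0 clk=1 w4=0 w0=0 w1=1
t7.Δ0 w5=1 w2=1 w3=0 clk=1 w4=0 w0=0 w1=1
t7.Δ1 w5=1 w2=1 w3=0 clk=0 w4=0 w0=0 w1=1
t8.Δ0 w5=1 w2=1 w3=0 clk=0 w4=0 w0=0 w1=1
t8.Δ1 w5=1 w2=1 w3=0 clk=1 w4=0 w0=0 w1=1
t8.Δ2 w5=1 w2=1 w3=0 clk=1 w4=0 w0=0 w1=0
t8.Δ3 w5=1 w2=1 w3=1 clk=1 w4=0 w0=0 w1=0
t8.Δ4 w5=1 w2=1 w3=1 clk=1 w4=0 w0=1 w1=0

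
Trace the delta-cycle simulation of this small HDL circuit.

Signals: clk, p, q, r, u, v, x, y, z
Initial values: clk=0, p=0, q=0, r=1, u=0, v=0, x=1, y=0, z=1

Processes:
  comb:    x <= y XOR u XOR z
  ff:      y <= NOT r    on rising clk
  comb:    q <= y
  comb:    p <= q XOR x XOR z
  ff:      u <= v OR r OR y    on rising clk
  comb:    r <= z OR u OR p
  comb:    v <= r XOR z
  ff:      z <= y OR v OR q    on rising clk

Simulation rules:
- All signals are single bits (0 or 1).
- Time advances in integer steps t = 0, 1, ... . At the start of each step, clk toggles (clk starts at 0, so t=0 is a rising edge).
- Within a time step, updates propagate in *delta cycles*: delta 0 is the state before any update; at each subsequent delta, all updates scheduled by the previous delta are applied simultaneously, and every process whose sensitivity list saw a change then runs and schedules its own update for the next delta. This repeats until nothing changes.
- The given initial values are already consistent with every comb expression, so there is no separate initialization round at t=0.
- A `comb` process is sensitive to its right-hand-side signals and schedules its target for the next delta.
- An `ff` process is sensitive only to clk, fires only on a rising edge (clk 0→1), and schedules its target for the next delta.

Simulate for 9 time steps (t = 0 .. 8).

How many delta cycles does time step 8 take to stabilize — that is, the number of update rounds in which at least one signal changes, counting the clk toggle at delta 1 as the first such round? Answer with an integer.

4

[bits: v,x,y,r,u,q,p,clk,z]
t=0: Δ0=010100001 Δ1=010100011 Δ2=010110010 Δ3=110110110 | 3Δ
t=1: Δ0=110110110 Δ1=110110100 | 1Δ
t=2: Δ0=110110100 Δ1=110110110 Δ2=110110111 Δ3=000110011 Δ4=000110111 | 4Δ
t=3: Δ0=000110111 Δ1=000110101 | 1Δ
t=4: Δ0=000110101 Δ1=000110111 Δ2=000110110 Δ3=110110010 Δ4=110110110 | 4Δ
t=5: Δ0=110110110 Δ1=110110100 | 1Δ
t=6: Δ0=110110100 Δ1=110110110 Δ2=110110111 Δ3=000110011 Δ4=000110111 | 4Δ
t=7: Δ0=000110111 Δ1=000110101 | 1Δ
t=8: Δ0=000110101 Δ1=000110111 Δ2=000110110 Δ3=110110010 Δ4=110110110 | 4Δ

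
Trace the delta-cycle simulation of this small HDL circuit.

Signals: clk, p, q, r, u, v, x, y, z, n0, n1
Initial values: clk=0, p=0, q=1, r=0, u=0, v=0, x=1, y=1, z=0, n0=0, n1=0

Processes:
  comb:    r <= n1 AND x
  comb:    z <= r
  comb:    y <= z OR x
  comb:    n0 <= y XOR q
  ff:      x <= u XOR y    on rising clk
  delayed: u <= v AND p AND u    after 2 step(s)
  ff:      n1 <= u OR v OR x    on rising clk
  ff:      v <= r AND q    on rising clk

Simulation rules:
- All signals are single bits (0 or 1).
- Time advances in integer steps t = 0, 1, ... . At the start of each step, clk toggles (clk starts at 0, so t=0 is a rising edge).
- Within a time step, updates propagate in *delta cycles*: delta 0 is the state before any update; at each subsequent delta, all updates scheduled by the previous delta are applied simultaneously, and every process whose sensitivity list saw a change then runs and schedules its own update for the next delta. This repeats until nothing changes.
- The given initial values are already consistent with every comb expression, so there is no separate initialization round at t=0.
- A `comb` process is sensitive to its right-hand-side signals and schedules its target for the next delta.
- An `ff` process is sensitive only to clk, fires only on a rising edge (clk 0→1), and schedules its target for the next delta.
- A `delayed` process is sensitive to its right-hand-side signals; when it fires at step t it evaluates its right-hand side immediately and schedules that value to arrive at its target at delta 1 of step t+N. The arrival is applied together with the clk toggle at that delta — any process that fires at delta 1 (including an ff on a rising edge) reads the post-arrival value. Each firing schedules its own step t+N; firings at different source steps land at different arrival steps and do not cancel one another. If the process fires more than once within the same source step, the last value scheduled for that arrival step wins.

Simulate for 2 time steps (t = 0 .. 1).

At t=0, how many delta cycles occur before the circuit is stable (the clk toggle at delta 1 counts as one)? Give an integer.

4

t0.Δ0 u=0 q=1 r=0 v=0 n0=0 x=1 z=0 y=1 p=0 clk=0 n1=0
t0.Δ1 u=0 q=1 r=0 v=0 n0=0 x=1 z=0 y=1 p=0 clk=1 n1=0
t0.Δ2 u=0 q=1 r=0 v=0 n0=0 x=1 z=0 y=1 p=0 clk=1 n1=1
t0.Δ3 u=0 q=1 r=1 v=0 n0=0 x=1 z=0 y=1 p=0 clk=1 n1=1
t0.Δ4 u=0 q=1 r=1 v=0 n0=0 x=1 z=1 y=1 p=0 clk=1 n1=1
t1.Δ0 u=0 q=1 r=1 v=0 n0=0 x=1 z=1 y=1 p=0 clk=1 n1=1
t1.Δ1 u=0 q=1 r=1 v=0 n0=0 x=1 z=1 y=1 p=0 clk=0 n1=1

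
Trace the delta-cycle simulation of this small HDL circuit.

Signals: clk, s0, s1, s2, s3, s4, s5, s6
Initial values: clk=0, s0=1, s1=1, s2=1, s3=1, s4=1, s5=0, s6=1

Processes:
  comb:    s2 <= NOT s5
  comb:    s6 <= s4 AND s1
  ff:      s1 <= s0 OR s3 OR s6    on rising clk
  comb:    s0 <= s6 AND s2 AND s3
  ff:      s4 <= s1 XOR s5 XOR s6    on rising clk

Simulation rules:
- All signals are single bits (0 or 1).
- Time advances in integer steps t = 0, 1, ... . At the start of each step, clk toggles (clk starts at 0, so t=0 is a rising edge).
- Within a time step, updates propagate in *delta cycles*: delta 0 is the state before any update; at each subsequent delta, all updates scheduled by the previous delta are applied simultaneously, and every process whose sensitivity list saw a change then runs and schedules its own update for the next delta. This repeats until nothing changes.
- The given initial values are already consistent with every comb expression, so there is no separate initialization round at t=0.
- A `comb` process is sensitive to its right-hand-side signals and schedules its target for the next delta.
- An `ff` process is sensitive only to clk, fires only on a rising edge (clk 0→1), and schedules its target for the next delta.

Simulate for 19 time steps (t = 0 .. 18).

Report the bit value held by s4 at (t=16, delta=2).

[bits: s2,s0,s3,s6,s5,s4,clk,s1]
t=0: Δ0=11110101 Δ1=11110111 Δ2=11110011 Δ3=11100011 Δ4=10100011 | 4Δ
t=1: Δ0=10100011 Δ1=10100001 | 1Δ
t=2: Δ0=10100001 Δ1=10100011 Δ2=10100111 Δ3=10110111 Δ4=11110111 | 4Δ
t=3: Δ0=11110111 Δ1=11110101 | 1Δ
t=4: Δ0=11110101 Δ1=11110111 Δ2=11110011 Δ3=11100011 Δ4=10100011 | 4Δ
t=5: Δ0=10100011 Δ1=10100001 | 1Δ
t=6: Δ0=10100001 Δ1=10100011 Δ2=10100111 Δ3=10110111 Δ4=11110111 | 4Δ
t=7: Δ0=11110111 Δ1=11110101 | 1Δ
t=8: Δ0=11110101 Δ1=11110111 Δ2=11110011 Δ3=11100011 Δ4=10100011 | 4Δ
t=9: Δ0=10100011 Δ1=10100001 | 1Δ
t=10: Δ0=10100001 Δ1=10100011 Δ2=10100111 Δ3=10110111 Δ4=11110111 | 4Δ
t=11: Δ0=11110111 Δ1=11110101 | 1Δ
t=12: Δ0=11110101 Δ1=11110111 Δ2=11110011 Δ3=11100011 Δ4=10100011 | 4Δ
t=13: Δ0=10100011 Δ1=10100001 | 1Δ
t=14: Δ0=10100001 Δ1=10100011 Δ2=10100111 Δ3=10110111 Δ4=11110111 | 4Δ
t=15: Δ0=11110111 Δ1=11110101 | 1Δ
t=16: Δ0=11110101 Δ1=11110111 Δ2=11110011 Δ3=11100011 Δ4=10100011 | 4Δ
t=17: Δ0=10100011 Δ1=10100001 | 1Δ
t=18: Δ0=10100001 Δ1=10100011 Δ2=10100111 Δ3=10110111 Δ4=11110111 | 4Δ

0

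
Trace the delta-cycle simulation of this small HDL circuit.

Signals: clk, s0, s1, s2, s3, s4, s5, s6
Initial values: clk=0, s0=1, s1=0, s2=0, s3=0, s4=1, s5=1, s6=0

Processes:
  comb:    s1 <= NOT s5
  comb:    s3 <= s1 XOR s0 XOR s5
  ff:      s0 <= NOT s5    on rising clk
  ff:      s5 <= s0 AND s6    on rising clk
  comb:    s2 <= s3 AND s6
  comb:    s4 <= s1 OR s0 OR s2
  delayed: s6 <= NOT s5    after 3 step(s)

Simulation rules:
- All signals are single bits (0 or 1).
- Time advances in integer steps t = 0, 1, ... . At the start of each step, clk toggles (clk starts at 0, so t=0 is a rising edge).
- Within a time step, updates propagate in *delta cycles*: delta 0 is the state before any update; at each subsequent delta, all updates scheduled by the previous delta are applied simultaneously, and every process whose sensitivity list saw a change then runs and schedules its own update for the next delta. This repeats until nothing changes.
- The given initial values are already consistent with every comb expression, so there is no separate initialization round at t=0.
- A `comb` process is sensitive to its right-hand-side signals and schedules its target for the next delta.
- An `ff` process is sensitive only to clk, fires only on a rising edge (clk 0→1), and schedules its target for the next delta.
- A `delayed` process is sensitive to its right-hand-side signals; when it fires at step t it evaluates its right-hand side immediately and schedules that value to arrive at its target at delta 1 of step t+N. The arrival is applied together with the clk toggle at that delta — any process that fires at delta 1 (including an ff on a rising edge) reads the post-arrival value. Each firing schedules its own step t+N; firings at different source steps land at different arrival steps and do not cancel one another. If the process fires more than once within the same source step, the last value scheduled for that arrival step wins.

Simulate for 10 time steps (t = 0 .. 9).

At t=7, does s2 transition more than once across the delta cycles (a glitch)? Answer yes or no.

no

[bits: clk,s0,s6,s2,s4,s1,s5,s3]
t=0: Δ0=01001010 Δ1=11001010 Δ2=10001000 Δ3=10000100 Δ4=10001101 | 4Δ
t=1: Δ0=10001101 Δ1=00001101 | 1Δ
t=2: Δ0=00001101 Δ1=10001101 Δ2=11001101 Δ3=11001100 | 3Δ
t=3: Δ0=11001100 Δ1=01101100 | 1Δ
t=4: Δ0=01101100 Δ1=11101100 Δ2=11101110 Δ3=11101011 Δ4=11111010 Δ5=11101010 | 5Δ
t=5: Δ0=11101010 Δ1=01101010 | 1Δ
t=6: Δ0=01101010 Δ1=11101010 Δ2=10101010 Δ3=10100011 Δ4=10110011 Δ5=10111011 | 5Δ
t=7: Δ0=10111011 Δ1=00011011 Δ2=00001011 Δ3=00000011 | 3Δ
t=8: Δ0=00000011 Δ1=10000011 Δ2=10000001 Δ3=10000100 Δ4=10001101 | 4Δ
t=9: Δ0=10001101 Δ1=00001101 | 1Δ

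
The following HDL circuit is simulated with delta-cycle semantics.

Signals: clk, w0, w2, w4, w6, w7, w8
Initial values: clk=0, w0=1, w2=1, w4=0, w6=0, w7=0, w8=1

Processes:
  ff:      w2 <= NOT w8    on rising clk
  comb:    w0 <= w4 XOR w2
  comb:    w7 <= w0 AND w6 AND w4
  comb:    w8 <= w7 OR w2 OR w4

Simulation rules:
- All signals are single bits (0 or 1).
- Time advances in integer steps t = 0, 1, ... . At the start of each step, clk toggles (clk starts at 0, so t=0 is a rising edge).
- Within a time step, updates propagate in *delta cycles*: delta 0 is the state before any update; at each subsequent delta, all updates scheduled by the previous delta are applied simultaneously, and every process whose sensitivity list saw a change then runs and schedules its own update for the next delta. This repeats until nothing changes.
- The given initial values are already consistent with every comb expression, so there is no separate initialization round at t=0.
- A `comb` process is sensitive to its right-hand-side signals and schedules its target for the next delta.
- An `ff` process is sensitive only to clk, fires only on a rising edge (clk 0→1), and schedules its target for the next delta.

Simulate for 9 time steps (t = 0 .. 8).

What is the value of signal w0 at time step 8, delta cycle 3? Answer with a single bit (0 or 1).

0

t0.Δ0 w0=1 w4=0 w2=1 clk=0 w7=0 w8=1 w6=0
t0.Δ1 w0=1 w4=0 w2=1 clk=1 w7=0 w8=1 w6=0
t0.Δ2 w0=1 w4=0 w2=0 clk=1 w7=0 w8=1 w6=0
t0.Δ3 w0=0 w4=0 w2=0 clk=1 w7=0 w8=0 w6=0
t1.Δ0 w0=0 w4=0 w2=0 clk=1 w7=0 w8=0 w6=0
t1.Δ1 w0=0 w4=0 w2=0 clk=0 w7=0 w8=0 w6=0
t2.Δ0 w0=0 w4=0 w2=0 clk=0 w7=0 w8=0 w6=0
t2.Δ1 w0=0 w4=0 w2=0 clk=1 w7=0 w8=0 w6=0
t2.Δ2 w0=0 w4=0 w2=1 clk=1 w7=0 w8=0 w6=0
t2.Δ3 w0=1 w4=0 w2=1 clk=1 w7=0 w8=1 w6=0
t3.Δ0 w0=1 w4=0 w2=1 clk=1 w7=0 w8=1 w6=0
t3.Δ1 w0=1 w4=0 w2=1 clk=0 w7=0 w8=1 w6=0
t4.Δ0 w0=1 w4=0 w2=1 clk=0 w7=0 w8=1 w6=0
t4.Δ1 w0=1 w4=0 w2=1 clk=1 w7=0 w8=1 w6=0
t4.Δ2 w0=1 w4=0 w2=0 clk=1 w7=0 w8=1 w6=0
t4.Δ3 w0=0 w4=0 w2=0 clk=1 w7=0 w8=0 w6=0
t5.Δ0 w0=0 w4=0 w2=0 clk=1 w7=0 w8=0 w6=0
t5.Δ1 w0=0 w4=0 w2=0 clk=0 w7=0 w8=0 w6=0
t6.Δ0 w0=0 w4=0 w2=0 clk=0 w7=0 w8=0 w6=0
t6.Δ1 w0=0 w4=0 w2=0 clk=1 w7=0 w8=0 w6=0
t6.Δ2 w0=0 w4=0 w2=1 clk=1 w7=0 w8=0 w6=0
t6.Δ3 w0=1 w4=0 w2=1 clk=1 w7=0 w8=1 w6=0
t7.Δ0 w0=1 w4=0 w2=1 clk=1 w7=0 w8=1 w6=0
t7.Δ1 w0=1 w4=0 w2=1 clk=0 w7=0 w8=1 w6=0
t8.Δ0 w0=1 w4=0 w2=1 clk=0 w7=0 w8=1 w6=0
t8.Δ1 w0=1 w4=0 w2=1 clk=1 w7=0 w8=1 w6=0
t8.Δ2 w0=1 w4=0 w2=0 clk=1 w7=0 w8=1 w6=0
t8.Δ3 w0=0 w4=0 w2=0 clk=1 w7=0 w8=0 w6=0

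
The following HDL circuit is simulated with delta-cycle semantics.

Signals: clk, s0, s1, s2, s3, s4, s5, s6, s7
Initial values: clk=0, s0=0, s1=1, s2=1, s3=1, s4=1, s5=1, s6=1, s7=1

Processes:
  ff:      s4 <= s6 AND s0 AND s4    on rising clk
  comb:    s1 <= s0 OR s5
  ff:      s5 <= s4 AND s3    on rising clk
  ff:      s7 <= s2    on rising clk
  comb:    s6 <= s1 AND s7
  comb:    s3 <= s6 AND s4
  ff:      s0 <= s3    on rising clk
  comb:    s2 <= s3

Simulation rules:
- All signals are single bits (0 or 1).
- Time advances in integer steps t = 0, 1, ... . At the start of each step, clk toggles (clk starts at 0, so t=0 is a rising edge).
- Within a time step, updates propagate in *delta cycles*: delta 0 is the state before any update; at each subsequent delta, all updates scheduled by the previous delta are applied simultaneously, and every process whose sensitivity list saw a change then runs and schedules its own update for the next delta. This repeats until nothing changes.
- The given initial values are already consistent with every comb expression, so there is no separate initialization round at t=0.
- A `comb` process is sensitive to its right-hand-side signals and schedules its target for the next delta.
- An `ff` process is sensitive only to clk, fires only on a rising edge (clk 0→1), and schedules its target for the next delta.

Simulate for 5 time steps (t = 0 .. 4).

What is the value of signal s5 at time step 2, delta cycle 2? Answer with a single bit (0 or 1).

0

t0.Δ0 s3=1 s0=0 s5=1 clk=0 s2=1 s4=1 s7=1 s6=1 s1=1
t0.Δ1 s3=1 s0=0 s5=1 clk=1 s2=1 s4=1 s7=1 s6=1 s1=1
t0.Δ2 s3=1 s0=1 s5=1 clk=1 s2=1 s4=0 s7=1 s6=1 s1=1
t0.Δ3 s3=0 s0=1 s5=1 clk=1 s2=1 s4=0 s7=1 s6=1 s1=1
t0.Δ4 s3=0 s0=1 s5=1 clk=1 s2=0 s4=0 s7=1 s6=1 s1=1
t1.Δ0 s3=0 s0=1 s5=1 clk=1 s2=0 s4=0 s7=1 s6=1 s1=1
t1.Δ1 s3=0 s0=1 s5=1 clk=0 s2=0 s4=0 s7=1 s6=1 s1=1
t2.Δ0 s3=0 s0=1 s5=1 clk=0 s2=0 s4=0 s7=1 s6=1 s1=1
t2.Δ1 s3=0 s0=1 s5=1 clk=1 s2=0 s4=0 s7=1 s6=1 s1=1
t2.Δ2 s3=0 s0=0 s5=0 clk=1 s2=0 s4=0 s7=0 s6=1 s1=1
t2.Δ3 s3=0 s0=0 s5=0 clk=1 s2=0 s4=0 s7=0 s6=0 s1=0
t3.Δ0 s3=0 s0=0 s5=0 clk=1 s2=0 s4=0 s7=0 s6=0 s1=0
t3.Δ1 s3=0 s0=0 s5=0 clk=0 s2=0 s4=0 s7=0 s6=0 s1=0
t4.Δ0 s3=0 s0=0 s5=0 clk=0 s2=0 s4=0 s7=0 s6=0 s1=0
t4.Δ1 s3=0 s0=0 s5=0 clk=1 s2=0 s4=0 s7=0 s6=0 s1=0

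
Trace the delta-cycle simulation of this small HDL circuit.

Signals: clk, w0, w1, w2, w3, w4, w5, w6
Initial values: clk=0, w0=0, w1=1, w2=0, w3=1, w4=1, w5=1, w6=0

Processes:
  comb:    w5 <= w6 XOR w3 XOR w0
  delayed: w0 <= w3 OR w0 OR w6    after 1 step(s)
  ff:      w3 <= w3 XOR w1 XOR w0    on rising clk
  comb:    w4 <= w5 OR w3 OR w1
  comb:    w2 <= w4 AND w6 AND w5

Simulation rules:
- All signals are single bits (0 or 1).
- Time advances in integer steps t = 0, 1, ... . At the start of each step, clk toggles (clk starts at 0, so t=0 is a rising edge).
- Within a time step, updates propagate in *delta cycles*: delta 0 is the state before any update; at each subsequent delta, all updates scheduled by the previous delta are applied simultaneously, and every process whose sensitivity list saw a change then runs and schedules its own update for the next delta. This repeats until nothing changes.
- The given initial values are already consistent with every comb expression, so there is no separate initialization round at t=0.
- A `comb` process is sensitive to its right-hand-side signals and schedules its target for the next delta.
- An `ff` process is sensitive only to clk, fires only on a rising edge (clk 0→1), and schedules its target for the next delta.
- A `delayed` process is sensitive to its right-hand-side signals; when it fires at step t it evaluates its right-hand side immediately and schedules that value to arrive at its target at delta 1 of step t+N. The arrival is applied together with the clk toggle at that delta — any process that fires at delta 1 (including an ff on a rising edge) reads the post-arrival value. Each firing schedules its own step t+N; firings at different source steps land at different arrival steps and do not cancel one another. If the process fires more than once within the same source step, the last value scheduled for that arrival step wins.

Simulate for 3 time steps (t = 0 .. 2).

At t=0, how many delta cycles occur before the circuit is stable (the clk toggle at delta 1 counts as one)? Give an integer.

3

t=0 Δ0: w2=0 w3=1 w5=1 w0=0 w6=0 w4=1 w1=1 clk=0
  Δ1: clk:0→1
  Δ2: w3:1→0
  Δ3: w5:1→0
  (3Δ to stable)
t=1 Δ0: w2=0 w3=0 w5=0 w0=0 w6=0 w4=1 w1=1 clk=1
  Δ1: clk:1→0
  (1Δ to stable)
t=2 Δ0: w2=0 w3=0 w5=0 w0=0 w6=0 w4=1 w1=1 clk=0
  Δ1: clk:0→1
  Δ2: w3:0→1
  Δ3: w5:0→1
  (3Δ to stable)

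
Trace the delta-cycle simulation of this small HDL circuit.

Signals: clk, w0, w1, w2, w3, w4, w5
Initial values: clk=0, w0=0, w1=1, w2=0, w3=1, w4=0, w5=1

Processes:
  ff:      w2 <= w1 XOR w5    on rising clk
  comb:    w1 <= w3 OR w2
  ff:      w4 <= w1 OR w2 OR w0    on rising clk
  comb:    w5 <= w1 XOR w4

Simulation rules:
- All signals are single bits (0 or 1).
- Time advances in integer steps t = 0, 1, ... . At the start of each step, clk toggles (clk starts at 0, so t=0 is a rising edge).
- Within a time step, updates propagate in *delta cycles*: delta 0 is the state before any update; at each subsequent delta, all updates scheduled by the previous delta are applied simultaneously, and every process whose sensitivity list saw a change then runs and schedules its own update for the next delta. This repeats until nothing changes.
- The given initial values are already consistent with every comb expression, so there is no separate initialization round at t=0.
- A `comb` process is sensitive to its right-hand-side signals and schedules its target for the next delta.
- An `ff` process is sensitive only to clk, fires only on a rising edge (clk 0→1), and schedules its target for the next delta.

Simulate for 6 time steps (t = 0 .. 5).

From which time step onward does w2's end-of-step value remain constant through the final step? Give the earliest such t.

[bits: clk,w3,w4,w5,w2,w1,w0]
t=0: Δ0=0101010 Δ1=1101010 Δ2=1111010 Δ3=1110010 | 3Δ
t=1: Δ0=1110010 Δ1=0110010 | 1Δ
t=2: Δ0=0110010 Δ1=1110010 Δ2=1110110 | 2Δ
t=3: Δ0=1110110 Δ1=0110110 | 1Δ
t=4: Δ0=0110110 Δ1=1110110 | 1Δ
t=5: Δ0=1110110 Δ1=0110110 | 1Δ

2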